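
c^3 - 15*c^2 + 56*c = c*(c - 8)*(c - 7)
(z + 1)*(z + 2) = z^2 + 3*z + 2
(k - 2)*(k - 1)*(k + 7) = k^3 + 4*k^2 - 19*k + 14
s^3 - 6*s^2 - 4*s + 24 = (s - 6)*(s - 2)*(s + 2)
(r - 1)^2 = r^2 - 2*r + 1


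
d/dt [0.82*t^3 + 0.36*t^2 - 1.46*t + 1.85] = 2.46*t^2 + 0.72*t - 1.46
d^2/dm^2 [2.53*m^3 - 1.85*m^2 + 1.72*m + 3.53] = 15.18*m - 3.7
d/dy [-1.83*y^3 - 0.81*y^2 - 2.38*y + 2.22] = -5.49*y^2 - 1.62*y - 2.38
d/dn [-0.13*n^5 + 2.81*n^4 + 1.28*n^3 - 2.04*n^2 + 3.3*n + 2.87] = -0.65*n^4 + 11.24*n^3 + 3.84*n^2 - 4.08*n + 3.3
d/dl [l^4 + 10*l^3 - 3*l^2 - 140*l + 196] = 4*l^3 + 30*l^2 - 6*l - 140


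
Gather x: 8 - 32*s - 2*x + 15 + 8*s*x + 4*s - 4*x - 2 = -28*s + x*(8*s - 6) + 21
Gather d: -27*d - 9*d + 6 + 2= 8 - 36*d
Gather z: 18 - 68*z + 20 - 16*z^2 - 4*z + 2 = -16*z^2 - 72*z + 40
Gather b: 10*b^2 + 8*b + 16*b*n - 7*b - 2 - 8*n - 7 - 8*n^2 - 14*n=10*b^2 + b*(16*n + 1) - 8*n^2 - 22*n - 9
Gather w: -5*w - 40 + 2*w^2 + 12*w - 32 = 2*w^2 + 7*w - 72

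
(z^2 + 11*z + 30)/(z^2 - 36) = (z + 5)/(z - 6)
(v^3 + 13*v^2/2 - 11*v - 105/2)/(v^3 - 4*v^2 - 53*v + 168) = (v + 5/2)/(v - 8)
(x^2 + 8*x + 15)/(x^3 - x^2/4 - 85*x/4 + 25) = 4*(x + 3)/(4*x^2 - 21*x + 20)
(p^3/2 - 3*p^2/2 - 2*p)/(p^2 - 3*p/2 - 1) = p*(-p^2 + 3*p + 4)/(-2*p^2 + 3*p + 2)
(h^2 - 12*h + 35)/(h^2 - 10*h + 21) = (h - 5)/(h - 3)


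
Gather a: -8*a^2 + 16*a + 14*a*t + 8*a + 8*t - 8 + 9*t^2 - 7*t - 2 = -8*a^2 + a*(14*t + 24) + 9*t^2 + t - 10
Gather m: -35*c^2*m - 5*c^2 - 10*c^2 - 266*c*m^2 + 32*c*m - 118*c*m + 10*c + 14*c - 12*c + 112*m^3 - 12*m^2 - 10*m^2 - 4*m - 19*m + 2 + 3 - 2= -15*c^2 + 12*c + 112*m^3 + m^2*(-266*c - 22) + m*(-35*c^2 - 86*c - 23) + 3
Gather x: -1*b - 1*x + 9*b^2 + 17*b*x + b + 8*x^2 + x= 9*b^2 + 17*b*x + 8*x^2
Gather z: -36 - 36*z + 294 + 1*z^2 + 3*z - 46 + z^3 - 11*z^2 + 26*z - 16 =z^3 - 10*z^2 - 7*z + 196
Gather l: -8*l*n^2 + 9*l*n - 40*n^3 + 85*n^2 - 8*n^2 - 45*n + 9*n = l*(-8*n^2 + 9*n) - 40*n^3 + 77*n^2 - 36*n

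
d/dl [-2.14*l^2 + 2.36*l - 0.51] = 2.36 - 4.28*l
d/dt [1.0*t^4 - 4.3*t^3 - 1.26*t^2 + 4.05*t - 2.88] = 4.0*t^3 - 12.9*t^2 - 2.52*t + 4.05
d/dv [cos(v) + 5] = -sin(v)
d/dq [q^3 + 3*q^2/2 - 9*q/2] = 3*q^2 + 3*q - 9/2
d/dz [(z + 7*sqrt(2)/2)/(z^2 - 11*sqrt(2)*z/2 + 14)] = (-2*z^2 - 14*sqrt(2)*z + 105)/(2*z^4 - 22*sqrt(2)*z^3 + 177*z^2 - 308*sqrt(2)*z + 392)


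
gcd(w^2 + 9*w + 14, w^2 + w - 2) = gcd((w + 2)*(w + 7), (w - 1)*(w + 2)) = w + 2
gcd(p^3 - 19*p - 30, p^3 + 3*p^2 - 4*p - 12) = p^2 + 5*p + 6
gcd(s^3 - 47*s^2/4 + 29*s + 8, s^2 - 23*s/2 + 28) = s - 8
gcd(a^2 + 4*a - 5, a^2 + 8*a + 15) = a + 5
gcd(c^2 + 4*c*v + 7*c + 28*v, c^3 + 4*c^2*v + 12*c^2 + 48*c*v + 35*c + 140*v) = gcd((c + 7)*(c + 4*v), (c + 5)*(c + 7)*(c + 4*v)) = c^2 + 4*c*v + 7*c + 28*v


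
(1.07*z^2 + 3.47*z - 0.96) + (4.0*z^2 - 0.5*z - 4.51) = 5.07*z^2 + 2.97*z - 5.47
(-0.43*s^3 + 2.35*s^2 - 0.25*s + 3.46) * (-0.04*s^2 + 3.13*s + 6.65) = 0.0172*s^5 - 1.4399*s^4 + 4.506*s^3 + 14.7066*s^2 + 9.1673*s + 23.009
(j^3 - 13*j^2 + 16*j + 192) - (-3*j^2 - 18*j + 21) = j^3 - 10*j^2 + 34*j + 171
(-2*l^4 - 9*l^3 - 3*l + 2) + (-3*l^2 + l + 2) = -2*l^4 - 9*l^3 - 3*l^2 - 2*l + 4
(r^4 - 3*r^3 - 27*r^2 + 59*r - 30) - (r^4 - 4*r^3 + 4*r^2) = r^3 - 31*r^2 + 59*r - 30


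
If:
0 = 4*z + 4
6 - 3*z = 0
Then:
No Solution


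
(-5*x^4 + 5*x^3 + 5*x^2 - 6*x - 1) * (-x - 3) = 5*x^5 + 10*x^4 - 20*x^3 - 9*x^2 + 19*x + 3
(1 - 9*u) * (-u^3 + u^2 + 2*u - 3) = 9*u^4 - 10*u^3 - 17*u^2 + 29*u - 3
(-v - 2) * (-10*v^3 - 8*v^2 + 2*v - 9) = 10*v^4 + 28*v^3 + 14*v^2 + 5*v + 18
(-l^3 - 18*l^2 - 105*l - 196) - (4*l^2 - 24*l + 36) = -l^3 - 22*l^2 - 81*l - 232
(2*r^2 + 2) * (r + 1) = 2*r^3 + 2*r^2 + 2*r + 2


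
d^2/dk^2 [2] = 0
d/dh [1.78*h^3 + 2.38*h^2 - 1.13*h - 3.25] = 5.34*h^2 + 4.76*h - 1.13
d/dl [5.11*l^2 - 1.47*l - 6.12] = 10.22*l - 1.47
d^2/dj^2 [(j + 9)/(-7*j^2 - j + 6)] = 2*(-(j + 9)*(14*j + 1)^2 + (21*j + 64)*(7*j^2 + j - 6))/(7*j^2 + j - 6)^3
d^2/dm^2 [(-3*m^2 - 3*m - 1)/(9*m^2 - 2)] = 6*(-81*m^3 - 135*m^2 - 54*m - 10)/(729*m^6 - 486*m^4 + 108*m^2 - 8)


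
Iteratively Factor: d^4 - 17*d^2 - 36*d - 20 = (d + 1)*(d^3 - d^2 - 16*d - 20) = (d - 5)*(d + 1)*(d^2 + 4*d + 4) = (d - 5)*(d + 1)*(d + 2)*(d + 2)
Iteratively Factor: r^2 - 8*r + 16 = (r - 4)*(r - 4)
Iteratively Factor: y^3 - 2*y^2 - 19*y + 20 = (y - 1)*(y^2 - y - 20) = (y - 1)*(y + 4)*(y - 5)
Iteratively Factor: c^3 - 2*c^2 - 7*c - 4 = (c - 4)*(c^2 + 2*c + 1) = (c - 4)*(c + 1)*(c + 1)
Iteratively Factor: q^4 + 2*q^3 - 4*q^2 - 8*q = (q + 2)*(q^3 - 4*q) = q*(q + 2)*(q^2 - 4) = q*(q - 2)*(q + 2)*(q + 2)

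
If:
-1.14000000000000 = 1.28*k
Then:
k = -0.89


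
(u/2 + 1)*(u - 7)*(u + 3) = u^3/2 - u^2 - 29*u/2 - 21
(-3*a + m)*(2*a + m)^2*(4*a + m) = -48*a^4 - 44*a^3*m - 4*a^2*m^2 + 5*a*m^3 + m^4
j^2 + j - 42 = (j - 6)*(j + 7)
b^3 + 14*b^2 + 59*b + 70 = (b + 2)*(b + 5)*(b + 7)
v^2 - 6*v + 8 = (v - 4)*(v - 2)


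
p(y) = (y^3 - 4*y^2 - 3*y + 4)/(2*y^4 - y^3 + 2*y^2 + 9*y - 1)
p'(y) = (3*y^2 - 8*y - 3)/(2*y^4 - y^3 + 2*y^2 + 9*y - 1) + (-8*y^3 + 3*y^2 - 4*y - 9)*(y^3 - 4*y^2 - 3*y + 4)/(2*y^4 - y^3 + 2*y^2 + 9*y - 1)^2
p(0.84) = -0.09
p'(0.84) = -0.75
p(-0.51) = -0.91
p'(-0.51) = -1.35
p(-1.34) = 2.55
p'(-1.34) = -108.59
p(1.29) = -0.25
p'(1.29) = -0.10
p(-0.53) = -0.88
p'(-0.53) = -1.30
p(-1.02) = -0.38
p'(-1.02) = -1.18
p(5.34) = 0.02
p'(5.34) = 0.01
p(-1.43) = -1.87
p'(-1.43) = -22.84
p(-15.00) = -0.04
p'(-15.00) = 0.00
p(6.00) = 0.02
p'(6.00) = 0.01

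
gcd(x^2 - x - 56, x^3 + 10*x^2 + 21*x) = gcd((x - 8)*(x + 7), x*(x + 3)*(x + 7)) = x + 7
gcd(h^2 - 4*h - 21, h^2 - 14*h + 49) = h - 7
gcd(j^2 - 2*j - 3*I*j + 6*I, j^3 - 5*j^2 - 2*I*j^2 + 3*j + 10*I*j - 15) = j - 3*I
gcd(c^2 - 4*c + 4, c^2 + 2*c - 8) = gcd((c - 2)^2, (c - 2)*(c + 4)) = c - 2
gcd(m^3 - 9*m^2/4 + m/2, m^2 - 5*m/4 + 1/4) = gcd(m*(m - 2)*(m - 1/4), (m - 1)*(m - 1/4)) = m - 1/4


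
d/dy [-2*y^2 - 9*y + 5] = -4*y - 9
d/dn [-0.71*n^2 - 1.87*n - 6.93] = -1.42*n - 1.87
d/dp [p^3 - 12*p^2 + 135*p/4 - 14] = 3*p^2 - 24*p + 135/4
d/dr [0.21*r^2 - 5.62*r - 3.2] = 0.42*r - 5.62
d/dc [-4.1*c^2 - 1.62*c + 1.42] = -8.2*c - 1.62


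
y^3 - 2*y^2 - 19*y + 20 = (y - 5)*(y - 1)*(y + 4)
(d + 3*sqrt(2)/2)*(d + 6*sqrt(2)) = d^2 + 15*sqrt(2)*d/2 + 18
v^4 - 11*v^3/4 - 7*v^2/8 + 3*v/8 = v*(v - 3)*(v - 1/4)*(v + 1/2)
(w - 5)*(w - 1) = w^2 - 6*w + 5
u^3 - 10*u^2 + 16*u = u*(u - 8)*(u - 2)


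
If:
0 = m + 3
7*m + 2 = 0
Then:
No Solution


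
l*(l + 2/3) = l^2 + 2*l/3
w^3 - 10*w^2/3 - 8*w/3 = w*(w - 4)*(w + 2/3)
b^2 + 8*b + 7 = (b + 1)*(b + 7)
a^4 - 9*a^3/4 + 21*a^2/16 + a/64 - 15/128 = (a - 5/4)*(a - 3/4)*(a - 1/2)*(a + 1/4)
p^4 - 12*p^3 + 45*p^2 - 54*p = p*(p - 6)*(p - 3)^2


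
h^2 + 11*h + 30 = (h + 5)*(h + 6)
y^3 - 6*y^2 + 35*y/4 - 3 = (y - 4)*(y - 3/2)*(y - 1/2)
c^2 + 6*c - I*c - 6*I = (c + 6)*(c - I)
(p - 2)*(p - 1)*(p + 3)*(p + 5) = p^4 + 5*p^3 - 7*p^2 - 29*p + 30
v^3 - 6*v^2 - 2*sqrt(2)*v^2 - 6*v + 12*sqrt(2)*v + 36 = (v - 6)*(v - 3*sqrt(2))*(v + sqrt(2))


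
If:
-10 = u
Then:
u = -10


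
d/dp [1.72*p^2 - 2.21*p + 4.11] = 3.44*p - 2.21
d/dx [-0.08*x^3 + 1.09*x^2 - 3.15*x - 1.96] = -0.24*x^2 + 2.18*x - 3.15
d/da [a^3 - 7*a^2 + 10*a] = 3*a^2 - 14*a + 10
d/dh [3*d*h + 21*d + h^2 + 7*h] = 3*d + 2*h + 7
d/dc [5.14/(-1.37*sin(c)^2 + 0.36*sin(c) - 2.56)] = (14.0836*sin(c) - 1.8504)*cos(c)/(1.37*sin(c)^2 - 0.36*sin(c) + 2.56)^2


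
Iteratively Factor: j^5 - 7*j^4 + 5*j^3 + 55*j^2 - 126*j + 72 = (j - 3)*(j^4 - 4*j^3 - 7*j^2 + 34*j - 24) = (j - 3)*(j - 2)*(j^3 - 2*j^2 - 11*j + 12) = (j - 3)*(j - 2)*(j + 3)*(j^2 - 5*j + 4) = (j - 3)*(j - 2)*(j - 1)*(j + 3)*(j - 4)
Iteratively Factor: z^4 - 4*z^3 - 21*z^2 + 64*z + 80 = (z + 1)*(z^3 - 5*z^2 - 16*z + 80) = (z + 1)*(z + 4)*(z^2 - 9*z + 20) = (z - 4)*(z + 1)*(z + 4)*(z - 5)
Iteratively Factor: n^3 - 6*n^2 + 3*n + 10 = (n - 5)*(n^2 - n - 2) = (n - 5)*(n + 1)*(n - 2)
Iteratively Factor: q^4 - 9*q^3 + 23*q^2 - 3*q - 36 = (q - 3)*(q^3 - 6*q^2 + 5*q + 12) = (q - 4)*(q - 3)*(q^2 - 2*q - 3) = (q - 4)*(q - 3)*(q + 1)*(q - 3)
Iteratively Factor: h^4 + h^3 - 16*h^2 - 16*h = (h + 1)*(h^3 - 16*h) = h*(h + 1)*(h^2 - 16) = h*(h + 1)*(h + 4)*(h - 4)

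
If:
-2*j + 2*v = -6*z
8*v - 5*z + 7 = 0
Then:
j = 29*z/8 - 7/8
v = 5*z/8 - 7/8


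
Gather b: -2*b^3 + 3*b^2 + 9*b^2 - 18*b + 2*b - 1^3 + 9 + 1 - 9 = -2*b^3 + 12*b^2 - 16*b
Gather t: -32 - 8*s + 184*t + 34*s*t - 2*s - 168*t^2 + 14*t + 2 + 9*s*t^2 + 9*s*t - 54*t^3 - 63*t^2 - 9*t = -10*s - 54*t^3 + t^2*(9*s - 231) + t*(43*s + 189) - 30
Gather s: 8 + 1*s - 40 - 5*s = -4*s - 32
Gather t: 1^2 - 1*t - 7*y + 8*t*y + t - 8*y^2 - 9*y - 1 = 8*t*y - 8*y^2 - 16*y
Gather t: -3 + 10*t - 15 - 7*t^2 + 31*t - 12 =-7*t^2 + 41*t - 30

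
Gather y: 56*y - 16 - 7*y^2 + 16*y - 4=-7*y^2 + 72*y - 20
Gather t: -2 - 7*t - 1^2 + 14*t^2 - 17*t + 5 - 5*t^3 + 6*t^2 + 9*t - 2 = -5*t^3 + 20*t^2 - 15*t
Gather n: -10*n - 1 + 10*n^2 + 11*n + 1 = 10*n^2 + n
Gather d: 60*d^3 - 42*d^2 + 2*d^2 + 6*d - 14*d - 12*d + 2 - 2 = 60*d^3 - 40*d^2 - 20*d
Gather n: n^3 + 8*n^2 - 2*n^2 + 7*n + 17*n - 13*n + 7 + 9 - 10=n^3 + 6*n^2 + 11*n + 6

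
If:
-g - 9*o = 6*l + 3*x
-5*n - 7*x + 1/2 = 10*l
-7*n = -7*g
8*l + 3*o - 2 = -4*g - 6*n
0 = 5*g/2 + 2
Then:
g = -4/5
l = 2179/1560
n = -4/5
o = -229/585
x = -211/156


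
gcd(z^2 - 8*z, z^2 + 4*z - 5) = 1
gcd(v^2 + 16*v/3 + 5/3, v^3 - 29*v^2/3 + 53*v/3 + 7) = v + 1/3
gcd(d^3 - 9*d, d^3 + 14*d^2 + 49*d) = d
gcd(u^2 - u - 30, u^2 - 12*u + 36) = u - 6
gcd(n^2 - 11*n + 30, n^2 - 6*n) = n - 6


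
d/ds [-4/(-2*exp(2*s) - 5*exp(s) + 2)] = (-16*exp(s) - 20)*exp(s)/(2*exp(2*s) + 5*exp(s) - 2)^2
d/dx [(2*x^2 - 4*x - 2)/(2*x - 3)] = 4*(x^2 - 3*x + 4)/(4*x^2 - 12*x + 9)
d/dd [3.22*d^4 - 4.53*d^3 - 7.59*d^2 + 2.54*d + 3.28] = 12.88*d^3 - 13.59*d^2 - 15.18*d + 2.54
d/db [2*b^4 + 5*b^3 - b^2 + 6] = b*(8*b^2 + 15*b - 2)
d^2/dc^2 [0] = 0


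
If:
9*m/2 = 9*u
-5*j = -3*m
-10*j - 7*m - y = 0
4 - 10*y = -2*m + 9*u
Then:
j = -8/425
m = -8/255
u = -4/255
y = 104/255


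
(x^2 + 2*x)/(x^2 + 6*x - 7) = x*(x + 2)/(x^2 + 6*x - 7)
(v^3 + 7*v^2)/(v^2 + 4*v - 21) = v^2/(v - 3)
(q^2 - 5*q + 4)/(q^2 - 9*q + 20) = (q - 1)/(q - 5)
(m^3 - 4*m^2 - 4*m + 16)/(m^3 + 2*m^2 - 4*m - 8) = (m - 4)/(m + 2)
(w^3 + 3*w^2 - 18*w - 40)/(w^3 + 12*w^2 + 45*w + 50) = (w - 4)/(w + 5)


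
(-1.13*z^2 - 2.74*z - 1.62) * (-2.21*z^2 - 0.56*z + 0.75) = 2.4973*z^4 + 6.6882*z^3 + 4.2671*z^2 - 1.1478*z - 1.215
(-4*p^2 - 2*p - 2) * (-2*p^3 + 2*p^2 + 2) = 8*p^5 - 4*p^4 - 12*p^2 - 4*p - 4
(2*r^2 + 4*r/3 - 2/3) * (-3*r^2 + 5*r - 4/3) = -6*r^4 + 6*r^3 + 6*r^2 - 46*r/9 + 8/9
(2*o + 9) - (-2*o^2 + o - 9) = 2*o^2 + o + 18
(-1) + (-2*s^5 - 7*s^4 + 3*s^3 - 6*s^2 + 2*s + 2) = -2*s^5 - 7*s^4 + 3*s^3 - 6*s^2 + 2*s + 1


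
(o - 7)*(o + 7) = o^2 - 49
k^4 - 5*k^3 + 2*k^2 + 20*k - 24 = (k - 3)*(k - 2)^2*(k + 2)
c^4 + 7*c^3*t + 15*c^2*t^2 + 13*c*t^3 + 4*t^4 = (c + t)^3*(c + 4*t)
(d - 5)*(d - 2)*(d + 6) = d^3 - d^2 - 32*d + 60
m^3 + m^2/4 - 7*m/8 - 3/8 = (m - 1)*(m + 1/2)*(m + 3/4)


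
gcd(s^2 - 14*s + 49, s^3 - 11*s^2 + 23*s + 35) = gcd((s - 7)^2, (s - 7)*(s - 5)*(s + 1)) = s - 7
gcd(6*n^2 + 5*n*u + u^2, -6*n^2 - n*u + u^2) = 2*n + u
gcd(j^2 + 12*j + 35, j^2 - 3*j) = 1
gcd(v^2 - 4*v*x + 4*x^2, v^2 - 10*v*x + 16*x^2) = -v + 2*x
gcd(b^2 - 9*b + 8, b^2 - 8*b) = b - 8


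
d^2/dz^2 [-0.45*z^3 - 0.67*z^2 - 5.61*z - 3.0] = -2.7*z - 1.34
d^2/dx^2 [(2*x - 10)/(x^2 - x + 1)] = 4*(3*(2 - x)*(x^2 - x + 1) + (x - 5)*(2*x - 1)^2)/(x^2 - x + 1)^3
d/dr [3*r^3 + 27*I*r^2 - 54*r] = 9*r^2 + 54*I*r - 54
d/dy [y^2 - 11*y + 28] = 2*y - 11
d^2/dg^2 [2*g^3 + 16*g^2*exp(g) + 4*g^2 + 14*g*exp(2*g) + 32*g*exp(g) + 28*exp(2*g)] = 16*g^2*exp(g) + 56*g*exp(2*g) + 96*g*exp(g) + 12*g + 168*exp(2*g) + 96*exp(g) + 8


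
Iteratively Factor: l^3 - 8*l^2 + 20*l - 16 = (l - 2)*(l^2 - 6*l + 8) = (l - 2)^2*(l - 4)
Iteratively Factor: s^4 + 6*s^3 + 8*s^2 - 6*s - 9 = (s - 1)*(s^3 + 7*s^2 + 15*s + 9) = (s - 1)*(s + 1)*(s^2 + 6*s + 9) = (s - 1)*(s + 1)*(s + 3)*(s + 3)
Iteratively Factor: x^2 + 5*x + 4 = (x + 1)*(x + 4)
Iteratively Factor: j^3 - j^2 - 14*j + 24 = (j - 3)*(j^2 + 2*j - 8) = (j - 3)*(j - 2)*(j + 4)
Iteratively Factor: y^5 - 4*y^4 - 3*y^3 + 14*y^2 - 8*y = (y)*(y^4 - 4*y^3 - 3*y^2 + 14*y - 8) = y*(y + 2)*(y^3 - 6*y^2 + 9*y - 4) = y*(y - 1)*(y + 2)*(y^2 - 5*y + 4) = y*(y - 4)*(y - 1)*(y + 2)*(y - 1)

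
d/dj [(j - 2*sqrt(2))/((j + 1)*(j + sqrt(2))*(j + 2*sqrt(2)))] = ((-j + 2*sqrt(2))*(j + 1)*(j + sqrt(2)) + (-j + 2*sqrt(2))*(j + 1)*(j + 2*sqrt(2)) + (-j + 2*sqrt(2))*(j + sqrt(2))*(j + 2*sqrt(2)) + (j + 1)*(j + sqrt(2))*(j + 2*sqrt(2)))/((j + 1)^2*(j + sqrt(2))^2*(j + 2*sqrt(2))^2)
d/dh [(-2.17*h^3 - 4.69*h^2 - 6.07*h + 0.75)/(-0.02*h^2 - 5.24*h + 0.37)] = (0.0434*h^4 + 22.7416*h^3 + 22.0455*h^2 - 3.4406*h + 1.6841)/(0.0004*h^4 + 0.2096*h^3 + 27.4428*h^2 - 3.8776*h + 0.1369)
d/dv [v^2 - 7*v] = 2*v - 7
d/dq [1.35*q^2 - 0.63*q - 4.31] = 2.7*q - 0.63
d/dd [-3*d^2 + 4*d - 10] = 4 - 6*d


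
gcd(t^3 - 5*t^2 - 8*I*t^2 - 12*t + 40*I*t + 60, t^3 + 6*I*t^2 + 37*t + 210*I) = t - 6*I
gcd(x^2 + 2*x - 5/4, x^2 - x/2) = x - 1/2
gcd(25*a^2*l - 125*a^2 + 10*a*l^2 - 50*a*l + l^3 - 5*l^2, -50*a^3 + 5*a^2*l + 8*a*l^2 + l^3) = 25*a^2 + 10*a*l + l^2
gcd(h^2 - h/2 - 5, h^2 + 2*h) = h + 2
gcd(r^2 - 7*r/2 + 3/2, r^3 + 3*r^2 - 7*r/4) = r - 1/2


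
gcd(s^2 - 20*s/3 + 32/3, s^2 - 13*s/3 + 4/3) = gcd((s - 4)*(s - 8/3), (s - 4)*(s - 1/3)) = s - 4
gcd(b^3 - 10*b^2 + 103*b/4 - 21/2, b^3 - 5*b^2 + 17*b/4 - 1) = b - 1/2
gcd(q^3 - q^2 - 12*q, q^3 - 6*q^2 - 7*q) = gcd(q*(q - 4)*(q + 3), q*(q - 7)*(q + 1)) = q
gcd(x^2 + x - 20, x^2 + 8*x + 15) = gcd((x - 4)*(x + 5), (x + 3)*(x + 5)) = x + 5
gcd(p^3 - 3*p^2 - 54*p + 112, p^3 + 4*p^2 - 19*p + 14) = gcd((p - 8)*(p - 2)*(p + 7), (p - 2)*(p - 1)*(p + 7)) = p^2 + 5*p - 14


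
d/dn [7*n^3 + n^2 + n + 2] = 21*n^2 + 2*n + 1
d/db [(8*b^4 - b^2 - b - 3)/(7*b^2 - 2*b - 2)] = (112*b^5 - 48*b^4 - 64*b^3 + 9*b^2 + 46*b - 4)/(49*b^4 - 28*b^3 - 24*b^2 + 8*b + 4)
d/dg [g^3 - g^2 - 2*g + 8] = 3*g^2 - 2*g - 2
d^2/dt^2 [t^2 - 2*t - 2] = 2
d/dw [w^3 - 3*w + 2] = 3*w^2 - 3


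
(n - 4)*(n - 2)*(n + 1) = n^3 - 5*n^2 + 2*n + 8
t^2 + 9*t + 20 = (t + 4)*(t + 5)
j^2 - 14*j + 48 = (j - 8)*(j - 6)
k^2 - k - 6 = (k - 3)*(k + 2)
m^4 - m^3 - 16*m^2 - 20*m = m*(m - 5)*(m + 2)^2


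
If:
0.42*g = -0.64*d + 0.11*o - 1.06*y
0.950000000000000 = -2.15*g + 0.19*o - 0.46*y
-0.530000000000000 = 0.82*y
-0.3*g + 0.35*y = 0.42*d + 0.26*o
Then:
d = 1.04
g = -0.48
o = -2.00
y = -0.65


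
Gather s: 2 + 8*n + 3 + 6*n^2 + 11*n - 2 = 6*n^2 + 19*n + 3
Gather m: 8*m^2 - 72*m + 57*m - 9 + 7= 8*m^2 - 15*m - 2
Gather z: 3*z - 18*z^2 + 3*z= -18*z^2 + 6*z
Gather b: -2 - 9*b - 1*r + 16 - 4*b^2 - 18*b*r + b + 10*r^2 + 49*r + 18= -4*b^2 + b*(-18*r - 8) + 10*r^2 + 48*r + 32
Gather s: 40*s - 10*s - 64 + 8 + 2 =30*s - 54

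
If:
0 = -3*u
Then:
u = 0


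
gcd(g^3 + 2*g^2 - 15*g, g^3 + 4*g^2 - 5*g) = g^2 + 5*g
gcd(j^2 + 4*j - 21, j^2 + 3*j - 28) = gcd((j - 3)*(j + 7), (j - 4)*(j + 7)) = j + 7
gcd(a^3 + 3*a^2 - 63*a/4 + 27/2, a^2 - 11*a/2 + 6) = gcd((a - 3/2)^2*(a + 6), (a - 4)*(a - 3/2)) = a - 3/2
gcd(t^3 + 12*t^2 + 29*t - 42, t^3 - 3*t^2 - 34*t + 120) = t + 6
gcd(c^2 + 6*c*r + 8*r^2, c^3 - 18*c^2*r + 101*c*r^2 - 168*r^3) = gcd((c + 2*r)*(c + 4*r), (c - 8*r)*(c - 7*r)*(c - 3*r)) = 1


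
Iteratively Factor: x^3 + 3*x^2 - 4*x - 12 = (x - 2)*(x^2 + 5*x + 6) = (x - 2)*(x + 3)*(x + 2)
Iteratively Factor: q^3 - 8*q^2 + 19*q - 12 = (q - 1)*(q^2 - 7*q + 12) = (q - 3)*(q - 1)*(q - 4)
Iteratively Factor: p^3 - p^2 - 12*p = (p - 4)*(p^2 + 3*p) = (p - 4)*(p + 3)*(p)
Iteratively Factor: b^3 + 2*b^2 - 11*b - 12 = (b + 1)*(b^2 + b - 12) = (b + 1)*(b + 4)*(b - 3)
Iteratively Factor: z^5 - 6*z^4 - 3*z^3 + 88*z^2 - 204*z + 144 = (z - 3)*(z^4 - 3*z^3 - 12*z^2 + 52*z - 48) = (z - 3)*(z - 2)*(z^3 - z^2 - 14*z + 24) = (z - 3)*(z - 2)^2*(z^2 + z - 12) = (z - 3)*(z - 2)^2*(z + 4)*(z - 3)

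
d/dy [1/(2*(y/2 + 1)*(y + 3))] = (-2*y - 5)/(y^4 + 10*y^3 + 37*y^2 + 60*y + 36)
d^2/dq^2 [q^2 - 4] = 2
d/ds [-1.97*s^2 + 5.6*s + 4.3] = 5.6 - 3.94*s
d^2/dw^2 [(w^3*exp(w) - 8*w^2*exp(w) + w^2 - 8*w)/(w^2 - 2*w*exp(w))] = (w^4*exp(w) + 2*w^3*exp(2*w) - 6*w^3*exp(w) - 28*w^2*exp(2*w) + 2*w^2*exp(w) + 68*w*exp(2*w) - 20*w*exp(w) + 8*exp(3*w) - 72*exp(2*w) + 68*exp(w) - 16)/(w^3 - 6*w^2*exp(w) + 12*w*exp(2*w) - 8*exp(3*w))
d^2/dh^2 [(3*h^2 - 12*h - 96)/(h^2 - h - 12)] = 6*(-3*h^3 - 60*h^2 - 48*h - 224)/(h^6 - 3*h^5 - 33*h^4 + 71*h^3 + 396*h^2 - 432*h - 1728)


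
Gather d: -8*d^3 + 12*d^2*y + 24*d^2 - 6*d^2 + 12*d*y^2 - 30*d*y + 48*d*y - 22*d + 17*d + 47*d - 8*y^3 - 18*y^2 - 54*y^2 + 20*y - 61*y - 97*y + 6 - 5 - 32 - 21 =-8*d^3 + d^2*(12*y + 18) + d*(12*y^2 + 18*y + 42) - 8*y^3 - 72*y^2 - 138*y - 52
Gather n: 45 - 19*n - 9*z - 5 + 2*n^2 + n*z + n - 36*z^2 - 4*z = 2*n^2 + n*(z - 18) - 36*z^2 - 13*z + 40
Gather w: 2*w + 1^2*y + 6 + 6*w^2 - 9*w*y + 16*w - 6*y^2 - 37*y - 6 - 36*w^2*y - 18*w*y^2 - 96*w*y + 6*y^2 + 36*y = w^2*(6 - 36*y) + w*(-18*y^2 - 105*y + 18)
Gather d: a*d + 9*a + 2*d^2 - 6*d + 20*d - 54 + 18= 9*a + 2*d^2 + d*(a + 14) - 36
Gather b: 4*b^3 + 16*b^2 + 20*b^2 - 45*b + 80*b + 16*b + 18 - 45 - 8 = 4*b^3 + 36*b^2 + 51*b - 35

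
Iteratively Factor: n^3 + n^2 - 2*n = (n + 2)*(n^2 - n) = (n - 1)*(n + 2)*(n)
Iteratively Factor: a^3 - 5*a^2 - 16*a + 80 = (a + 4)*(a^2 - 9*a + 20) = (a - 4)*(a + 4)*(a - 5)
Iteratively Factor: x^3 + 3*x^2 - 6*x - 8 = (x + 4)*(x^2 - x - 2) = (x - 2)*(x + 4)*(x + 1)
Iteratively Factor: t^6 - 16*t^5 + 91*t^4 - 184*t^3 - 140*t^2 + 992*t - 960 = (t - 4)*(t^5 - 12*t^4 + 43*t^3 - 12*t^2 - 188*t + 240) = (t - 4)^2*(t^4 - 8*t^3 + 11*t^2 + 32*t - 60) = (t - 5)*(t - 4)^2*(t^3 - 3*t^2 - 4*t + 12) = (t - 5)*(t - 4)^2*(t - 3)*(t^2 - 4) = (t - 5)*(t - 4)^2*(t - 3)*(t + 2)*(t - 2)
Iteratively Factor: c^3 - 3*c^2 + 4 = (c + 1)*(c^2 - 4*c + 4) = (c - 2)*(c + 1)*(c - 2)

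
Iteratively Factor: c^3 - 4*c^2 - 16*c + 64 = (c - 4)*(c^2 - 16) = (c - 4)*(c + 4)*(c - 4)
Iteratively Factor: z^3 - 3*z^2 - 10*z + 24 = (z - 4)*(z^2 + z - 6) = (z - 4)*(z + 3)*(z - 2)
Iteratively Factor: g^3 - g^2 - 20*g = (g)*(g^2 - g - 20) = g*(g - 5)*(g + 4)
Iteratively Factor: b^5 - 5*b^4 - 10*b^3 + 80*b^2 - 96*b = (b - 4)*(b^4 - b^3 - 14*b^2 + 24*b) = (b - 4)*(b - 3)*(b^3 + 2*b^2 - 8*b) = b*(b - 4)*(b - 3)*(b^2 + 2*b - 8) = b*(b - 4)*(b - 3)*(b - 2)*(b + 4)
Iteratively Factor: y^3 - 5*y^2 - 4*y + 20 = (y - 5)*(y^2 - 4) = (y - 5)*(y - 2)*(y + 2)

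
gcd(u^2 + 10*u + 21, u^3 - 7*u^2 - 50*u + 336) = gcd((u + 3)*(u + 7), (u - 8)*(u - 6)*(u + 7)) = u + 7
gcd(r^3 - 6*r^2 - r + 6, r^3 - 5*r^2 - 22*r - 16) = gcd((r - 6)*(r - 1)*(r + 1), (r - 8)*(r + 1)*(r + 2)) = r + 1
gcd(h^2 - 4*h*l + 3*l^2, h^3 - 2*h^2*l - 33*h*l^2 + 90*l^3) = h - 3*l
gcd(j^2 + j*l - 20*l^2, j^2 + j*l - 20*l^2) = j^2 + j*l - 20*l^2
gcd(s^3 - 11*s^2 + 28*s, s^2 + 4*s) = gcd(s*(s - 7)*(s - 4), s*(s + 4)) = s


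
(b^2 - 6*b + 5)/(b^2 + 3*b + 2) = (b^2 - 6*b + 5)/(b^2 + 3*b + 2)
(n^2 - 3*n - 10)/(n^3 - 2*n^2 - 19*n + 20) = (n + 2)/(n^2 + 3*n - 4)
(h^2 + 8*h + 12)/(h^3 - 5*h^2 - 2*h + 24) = (h + 6)/(h^2 - 7*h + 12)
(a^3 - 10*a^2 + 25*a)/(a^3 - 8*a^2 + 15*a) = (a - 5)/(a - 3)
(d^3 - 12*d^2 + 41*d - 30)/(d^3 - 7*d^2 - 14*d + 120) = (d - 1)/(d + 4)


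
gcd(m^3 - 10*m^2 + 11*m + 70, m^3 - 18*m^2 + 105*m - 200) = m - 5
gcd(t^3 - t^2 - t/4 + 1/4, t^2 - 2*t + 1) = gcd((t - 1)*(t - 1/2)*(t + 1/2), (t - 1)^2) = t - 1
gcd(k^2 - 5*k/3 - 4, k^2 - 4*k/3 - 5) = k - 3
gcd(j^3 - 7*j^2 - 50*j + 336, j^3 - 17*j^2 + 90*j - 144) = j^2 - 14*j + 48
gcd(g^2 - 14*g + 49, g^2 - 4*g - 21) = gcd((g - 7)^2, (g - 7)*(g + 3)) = g - 7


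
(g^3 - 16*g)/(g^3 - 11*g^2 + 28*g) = (g + 4)/(g - 7)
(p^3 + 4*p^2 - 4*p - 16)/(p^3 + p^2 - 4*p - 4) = (p + 4)/(p + 1)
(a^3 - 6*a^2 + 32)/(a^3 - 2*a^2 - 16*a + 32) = (a^2 - 2*a - 8)/(a^2 + 2*a - 8)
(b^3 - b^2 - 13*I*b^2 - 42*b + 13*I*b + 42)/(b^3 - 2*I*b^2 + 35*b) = (b^2 - b*(1 + 6*I) + 6*I)/(b*(b + 5*I))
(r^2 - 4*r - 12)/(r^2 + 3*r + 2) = (r - 6)/(r + 1)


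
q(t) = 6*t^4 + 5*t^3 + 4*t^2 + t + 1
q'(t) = 24*t^3 + 15*t^2 + 8*t + 1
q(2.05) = 168.90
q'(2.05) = 287.20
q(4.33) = 2595.37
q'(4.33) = 2265.26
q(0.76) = 8.27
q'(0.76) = 26.28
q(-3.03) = 401.34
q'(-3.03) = -553.16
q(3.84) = 1651.53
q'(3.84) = 1611.86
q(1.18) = 27.60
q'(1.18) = 70.76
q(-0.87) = 3.30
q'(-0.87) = -10.41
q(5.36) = 5843.57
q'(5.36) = 4170.60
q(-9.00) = 36037.00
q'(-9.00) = -16352.00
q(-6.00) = 6835.00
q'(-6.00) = -4691.00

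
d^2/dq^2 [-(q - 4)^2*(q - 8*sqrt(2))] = -6*q + 16 + 16*sqrt(2)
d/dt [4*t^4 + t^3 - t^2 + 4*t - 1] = 16*t^3 + 3*t^2 - 2*t + 4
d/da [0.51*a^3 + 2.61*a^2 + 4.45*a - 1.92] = 1.53*a^2 + 5.22*a + 4.45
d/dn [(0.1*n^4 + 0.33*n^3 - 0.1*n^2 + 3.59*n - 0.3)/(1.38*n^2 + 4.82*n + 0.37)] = (0.276*n^5 + 1.9014*n^4 + 3.3292*n^3 - 5.0699*n^2 + 0.753999999999998*n + 2.7743)/(1.9044*n^4 + 13.3032*n^3 + 24.2536*n^2 + 3.5668*n + 0.1369)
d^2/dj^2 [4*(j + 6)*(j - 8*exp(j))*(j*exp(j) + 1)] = 4*j^3*exp(j) - 128*j^2*exp(2*j) + 48*j^2*exp(j) - 1024*j*exp(2*j) + 88*j*exp(j) - 832*exp(2*j) - 208*exp(j) + 8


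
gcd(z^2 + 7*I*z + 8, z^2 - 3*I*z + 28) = 1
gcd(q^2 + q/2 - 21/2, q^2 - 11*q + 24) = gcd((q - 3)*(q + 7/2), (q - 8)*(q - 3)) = q - 3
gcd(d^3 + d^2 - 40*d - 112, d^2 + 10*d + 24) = d + 4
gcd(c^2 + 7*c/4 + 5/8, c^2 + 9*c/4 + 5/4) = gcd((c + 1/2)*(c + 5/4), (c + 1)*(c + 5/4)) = c + 5/4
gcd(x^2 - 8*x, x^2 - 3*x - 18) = 1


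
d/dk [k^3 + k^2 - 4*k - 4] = 3*k^2 + 2*k - 4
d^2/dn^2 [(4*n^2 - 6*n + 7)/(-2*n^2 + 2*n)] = (2*n^3 - 21*n^2 + 21*n - 7)/(n^3*(n^3 - 3*n^2 + 3*n - 1))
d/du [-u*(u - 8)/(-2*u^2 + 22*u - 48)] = -3/(2*u^2 - 12*u + 18)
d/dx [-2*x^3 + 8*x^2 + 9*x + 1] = -6*x^2 + 16*x + 9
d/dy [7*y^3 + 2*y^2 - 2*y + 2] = 21*y^2 + 4*y - 2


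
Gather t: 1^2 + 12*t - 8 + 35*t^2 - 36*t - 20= 35*t^2 - 24*t - 27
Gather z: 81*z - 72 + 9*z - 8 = 90*z - 80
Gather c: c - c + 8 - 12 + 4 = 0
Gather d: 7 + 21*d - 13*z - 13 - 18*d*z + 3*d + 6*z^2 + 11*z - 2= d*(24 - 18*z) + 6*z^2 - 2*z - 8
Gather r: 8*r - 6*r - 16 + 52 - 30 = 2*r + 6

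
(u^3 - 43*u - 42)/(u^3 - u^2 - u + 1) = (u^2 - u - 42)/(u^2 - 2*u + 1)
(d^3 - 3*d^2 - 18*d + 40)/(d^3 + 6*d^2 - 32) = (d - 5)/(d + 4)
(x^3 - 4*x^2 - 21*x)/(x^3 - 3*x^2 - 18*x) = (x - 7)/(x - 6)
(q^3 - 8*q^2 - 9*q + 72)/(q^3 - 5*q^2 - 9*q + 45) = (q - 8)/(q - 5)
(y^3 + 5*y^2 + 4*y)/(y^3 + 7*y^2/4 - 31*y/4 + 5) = 4*y*(y + 1)/(4*y^2 - 9*y + 5)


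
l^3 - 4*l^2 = l^2*(l - 4)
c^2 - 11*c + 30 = (c - 6)*(c - 5)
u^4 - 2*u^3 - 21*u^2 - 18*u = u*(u - 6)*(u + 1)*(u + 3)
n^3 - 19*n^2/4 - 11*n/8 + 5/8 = (n - 5)*(n - 1/4)*(n + 1/2)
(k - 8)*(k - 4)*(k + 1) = k^3 - 11*k^2 + 20*k + 32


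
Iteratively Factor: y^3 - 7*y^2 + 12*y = (y)*(y^2 - 7*y + 12) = y*(y - 3)*(y - 4)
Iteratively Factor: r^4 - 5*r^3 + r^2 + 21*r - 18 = (r - 3)*(r^3 - 2*r^2 - 5*r + 6) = (r - 3)*(r - 1)*(r^2 - r - 6) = (r - 3)^2*(r - 1)*(r + 2)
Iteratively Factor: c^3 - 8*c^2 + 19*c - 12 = (c - 4)*(c^2 - 4*c + 3) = (c - 4)*(c - 3)*(c - 1)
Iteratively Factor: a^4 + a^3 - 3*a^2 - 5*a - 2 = (a + 1)*(a^3 - 3*a - 2) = (a + 1)^2*(a^2 - a - 2) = (a - 2)*(a + 1)^2*(a + 1)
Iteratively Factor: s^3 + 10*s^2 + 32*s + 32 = (s + 4)*(s^2 + 6*s + 8) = (s + 4)^2*(s + 2)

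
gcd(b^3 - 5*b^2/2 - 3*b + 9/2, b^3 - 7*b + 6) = b - 1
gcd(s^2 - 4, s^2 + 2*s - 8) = s - 2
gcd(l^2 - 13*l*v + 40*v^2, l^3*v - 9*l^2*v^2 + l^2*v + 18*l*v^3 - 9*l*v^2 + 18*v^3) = 1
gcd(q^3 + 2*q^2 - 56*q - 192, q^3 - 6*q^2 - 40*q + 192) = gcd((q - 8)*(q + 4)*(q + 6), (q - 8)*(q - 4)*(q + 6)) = q^2 - 2*q - 48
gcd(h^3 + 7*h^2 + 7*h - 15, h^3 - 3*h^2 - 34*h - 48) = h + 3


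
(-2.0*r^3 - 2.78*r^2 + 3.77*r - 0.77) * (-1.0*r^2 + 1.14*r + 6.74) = 2.0*r^5 + 0.5*r^4 - 20.4192*r^3 - 13.6694*r^2 + 24.532*r - 5.1898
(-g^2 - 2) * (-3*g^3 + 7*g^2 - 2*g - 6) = 3*g^5 - 7*g^4 + 8*g^3 - 8*g^2 + 4*g + 12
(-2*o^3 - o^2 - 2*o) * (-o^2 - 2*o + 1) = 2*o^5 + 5*o^4 + 2*o^3 + 3*o^2 - 2*o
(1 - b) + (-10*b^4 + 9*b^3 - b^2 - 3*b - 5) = -10*b^4 + 9*b^3 - b^2 - 4*b - 4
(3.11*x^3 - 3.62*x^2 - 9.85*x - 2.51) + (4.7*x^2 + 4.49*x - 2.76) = 3.11*x^3 + 1.08*x^2 - 5.36*x - 5.27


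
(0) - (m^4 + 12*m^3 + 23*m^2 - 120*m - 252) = -m^4 - 12*m^3 - 23*m^2 + 120*m + 252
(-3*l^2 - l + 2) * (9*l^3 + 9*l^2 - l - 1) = -27*l^5 - 36*l^4 + 12*l^3 + 22*l^2 - l - 2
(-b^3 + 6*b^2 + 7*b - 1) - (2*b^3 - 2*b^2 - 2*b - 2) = -3*b^3 + 8*b^2 + 9*b + 1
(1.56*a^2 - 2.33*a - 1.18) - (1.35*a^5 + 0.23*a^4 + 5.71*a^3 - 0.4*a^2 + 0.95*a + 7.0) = -1.35*a^5 - 0.23*a^4 - 5.71*a^3 + 1.96*a^2 - 3.28*a - 8.18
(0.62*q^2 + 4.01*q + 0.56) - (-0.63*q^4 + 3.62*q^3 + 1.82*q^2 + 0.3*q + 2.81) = 0.63*q^4 - 3.62*q^3 - 1.2*q^2 + 3.71*q - 2.25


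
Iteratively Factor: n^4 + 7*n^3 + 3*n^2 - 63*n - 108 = (n + 3)*(n^3 + 4*n^2 - 9*n - 36) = (n - 3)*(n + 3)*(n^2 + 7*n + 12) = (n - 3)*(n + 3)*(n + 4)*(n + 3)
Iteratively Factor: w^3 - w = (w)*(w^2 - 1) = w*(w + 1)*(w - 1)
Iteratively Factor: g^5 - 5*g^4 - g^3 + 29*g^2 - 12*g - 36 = (g - 3)*(g^4 - 2*g^3 - 7*g^2 + 8*g + 12) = (g - 3)*(g + 1)*(g^3 - 3*g^2 - 4*g + 12) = (g - 3)^2*(g + 1)*(g^2 - 4) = (g - 3)^2*(g + 1)*(g + 2)*(g - 2)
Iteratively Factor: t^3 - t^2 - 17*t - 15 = (t + 3)*(t^2 - 4*t - 5) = (t - 5)*(t + 3)*(t + 1)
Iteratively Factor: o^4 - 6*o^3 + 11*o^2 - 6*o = (o - 3)*(o^3 - 3*o^2 + 2*o) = (o - 3)*(o - 1)*(o^2 - 2*o) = o*(o - 3)*(o - 1)*(o - 2)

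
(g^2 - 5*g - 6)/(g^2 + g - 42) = (g + 1)/(g + 7)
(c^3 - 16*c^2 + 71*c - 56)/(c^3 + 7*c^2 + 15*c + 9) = (c^3 - 16*c^2 + 71*c - 56)/(c^3 + 7*c^2 + 15*c + 9)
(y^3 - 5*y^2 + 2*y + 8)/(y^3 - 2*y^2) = 1 - 3/y - 4/y^2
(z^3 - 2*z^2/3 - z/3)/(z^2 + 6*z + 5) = z*(3*z^2 - 2*z - 1)/(3*(z^2 + 6*z + 5))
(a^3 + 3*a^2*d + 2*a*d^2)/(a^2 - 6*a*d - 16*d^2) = a*(a + d)/(a - 8*d)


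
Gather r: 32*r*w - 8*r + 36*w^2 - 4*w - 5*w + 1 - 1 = r*(32*w - 8) + 36*w^2 - 9*w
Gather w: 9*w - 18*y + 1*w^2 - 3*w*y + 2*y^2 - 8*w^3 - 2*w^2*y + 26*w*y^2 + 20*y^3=-8*w^3 + w^2*(1 - 2*y) + w*(26*y^2 - 3*y + 9) + 20*y^3 + 2*y^2 - 18*y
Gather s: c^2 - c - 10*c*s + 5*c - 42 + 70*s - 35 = c^2 + 4*c + s*(70 - 10*c) - 77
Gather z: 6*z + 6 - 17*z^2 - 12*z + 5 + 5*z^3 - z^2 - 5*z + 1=5*z^3 - 18*z^2 - 11*z + 12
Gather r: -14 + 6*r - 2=6*r - 16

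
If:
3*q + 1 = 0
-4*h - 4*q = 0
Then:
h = 1/3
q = -1/3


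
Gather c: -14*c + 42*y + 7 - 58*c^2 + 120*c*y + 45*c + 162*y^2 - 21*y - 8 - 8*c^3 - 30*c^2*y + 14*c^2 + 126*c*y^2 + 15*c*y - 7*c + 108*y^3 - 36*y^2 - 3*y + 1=-8*c^3 + c^2*(-30*y - 44) + c*(126*y^2 + 135*y + 24) + 108*y^3 + 126*y^2 + 18*y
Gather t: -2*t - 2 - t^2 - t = -t^2 - 3*t - 2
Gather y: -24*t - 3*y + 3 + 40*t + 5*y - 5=16*t + 2*y - 2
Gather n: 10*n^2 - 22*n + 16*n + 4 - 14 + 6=10*n^2 - 6*n - 4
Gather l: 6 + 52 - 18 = 40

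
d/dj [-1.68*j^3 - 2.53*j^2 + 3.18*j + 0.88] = -5.04*j^2 - 5.06*j + 3.18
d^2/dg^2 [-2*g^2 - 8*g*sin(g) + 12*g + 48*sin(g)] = 8*g*sin(g) - 48*sin(g) - 16*cos(g) - 4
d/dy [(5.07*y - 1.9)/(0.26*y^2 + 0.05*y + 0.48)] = (-1.3182*y^2 + 0.988*y + 2.5286)/(0.0676*y^4 + 0.026*y^3 + 0.2521*y^2 + 0.048*y + 0.2304)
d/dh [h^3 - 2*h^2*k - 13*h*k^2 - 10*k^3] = 3*h^2 - 4*h*k - 13*k^2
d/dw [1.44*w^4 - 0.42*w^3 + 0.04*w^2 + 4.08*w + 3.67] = 5.76*w^3 - 1.26*w^2 + 0.08*w + 4.08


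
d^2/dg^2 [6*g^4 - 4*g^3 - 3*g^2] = 72*g^2 - 24*g - 6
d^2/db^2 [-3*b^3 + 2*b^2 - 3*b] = 4 - 18*b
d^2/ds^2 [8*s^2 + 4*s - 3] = 16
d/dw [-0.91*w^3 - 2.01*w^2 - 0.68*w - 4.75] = -2.73*w^2 - 4.02*w - 0.68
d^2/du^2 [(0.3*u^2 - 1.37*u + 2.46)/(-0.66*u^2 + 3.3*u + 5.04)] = (-2.22044604925031e-16*u^4 - 0.113256000000002*u^3 - 12.416976*u^2 + 59.490288*u - 130.757328)/(0.287496*u^6 - 4.31244*u^5 + 14.975928*u^4 + 29.92572*u^3 - 114.361632*u^2 - 251.47584*u - 128.024064)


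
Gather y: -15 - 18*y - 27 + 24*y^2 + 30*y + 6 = 24*y^2 + 12*y - 36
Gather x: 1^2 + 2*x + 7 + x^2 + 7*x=x^2 + 9*x + 8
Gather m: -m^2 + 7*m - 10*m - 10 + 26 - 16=-m^2 - 3*m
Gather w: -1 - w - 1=-w - 2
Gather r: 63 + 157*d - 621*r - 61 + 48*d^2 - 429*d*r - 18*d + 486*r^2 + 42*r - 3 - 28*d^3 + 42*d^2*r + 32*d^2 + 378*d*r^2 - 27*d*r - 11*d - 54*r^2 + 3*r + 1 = -28*d^3 + 80*d^2 + 128*d + r^2*(378*d + 432) + r*(42*d^2 - 456*d - 576)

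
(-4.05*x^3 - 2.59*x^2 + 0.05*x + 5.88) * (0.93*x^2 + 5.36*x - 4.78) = -3.7665*x^5 - 24.1167*x^4 + 5.5231*x^3 + 18.1166*x^2 + 31.2778*x - 28.1064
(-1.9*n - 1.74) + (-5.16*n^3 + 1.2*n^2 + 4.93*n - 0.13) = -5.16*n^3 + 1.2*n^2 + 3.03*n - 1.87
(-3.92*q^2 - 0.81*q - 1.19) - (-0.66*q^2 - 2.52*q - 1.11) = -3.26*q^2 + 1.71*q - 0.0799999999999998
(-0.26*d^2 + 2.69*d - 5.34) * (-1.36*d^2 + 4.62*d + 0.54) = 0.3536*d^4 - 4.8596*d^3 + 19.5498*d^2 - 23.2182*d - 2.8836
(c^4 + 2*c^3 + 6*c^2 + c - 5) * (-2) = -2*c^4 - 4*c^3 - 12*c^2 - 2*c + 10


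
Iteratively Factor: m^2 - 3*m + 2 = (m - 1)*(m - 2)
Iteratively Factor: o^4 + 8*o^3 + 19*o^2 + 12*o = (o + 4)*(o^3 + 4*o^2 + 3*o) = o*(o + 4)*(o^2 + 4*o + 3) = o*(o + 1)*(o + 4)*(o + 3)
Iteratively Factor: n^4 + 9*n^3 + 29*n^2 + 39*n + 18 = (n + 3)*(n^3 + 6*n^2 + 11*n + 6) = (n + 1)*(n + 3)*(n^2 + 5*n + 6) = (n + 1)*(n + 2)*(n + 3)*(n + 3)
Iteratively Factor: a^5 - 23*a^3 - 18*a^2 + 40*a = (a)*(a^4 - 23*a^2 - 18*a + 40) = a*(a - 1)*(a^3 + a^2 - 22*a - 40) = a*(a - 1)*(a + 4)*(a^2 - 3*a - 10) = a*(a - 1)*(a + 2)*(a + 4)*(a - 5)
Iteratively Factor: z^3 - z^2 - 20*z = (z + 4)*(z^2 - 5*z) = (z - 5)*(z + 4)*(z)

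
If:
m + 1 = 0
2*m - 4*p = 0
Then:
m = -1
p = -1/2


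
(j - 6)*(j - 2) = j^2 - 8*j + 12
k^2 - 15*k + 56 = (k - 8)*(k - 7)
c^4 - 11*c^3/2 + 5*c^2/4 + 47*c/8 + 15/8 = (c - 5)*(c - 3/2)*(c + 1/2)^2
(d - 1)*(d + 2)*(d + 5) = d^3 + 6*d^2 + 3*d - 10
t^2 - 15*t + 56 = (t - 8)*(t - 7)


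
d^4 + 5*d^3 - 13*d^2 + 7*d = d*(d - 1)^2*(d + 7)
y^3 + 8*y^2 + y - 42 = (y - 2)*(y + 3)*(y + 7)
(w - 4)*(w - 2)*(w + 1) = w^3 - 5*w^2 + 2*w + 8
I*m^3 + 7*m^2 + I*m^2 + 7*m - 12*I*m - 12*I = (m - 4*I)*(m - 3*I)*(I*m + I)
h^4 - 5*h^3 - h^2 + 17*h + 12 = (h - 4)*(h - 3)*(h + 1)^2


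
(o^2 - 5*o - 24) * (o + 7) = o^3 + 2*o^2 - 59*o - 168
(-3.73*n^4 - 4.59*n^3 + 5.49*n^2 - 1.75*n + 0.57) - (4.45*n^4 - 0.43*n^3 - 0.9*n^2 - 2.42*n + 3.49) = -8.18*n^4 - 4.16*n^3 + 6.39*n^2 + 0.67*n - 2.92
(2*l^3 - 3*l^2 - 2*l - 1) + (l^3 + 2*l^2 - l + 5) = 3*l^3 - l^2 - 3*l + 4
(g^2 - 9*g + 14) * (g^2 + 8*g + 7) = g^4 - g^3 - 51*g^2 + 49*g + 98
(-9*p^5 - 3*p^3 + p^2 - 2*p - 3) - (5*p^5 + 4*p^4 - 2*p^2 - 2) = -14*p^5 - 4*p^4 - 3*p^3 + 3*p^2 - 2*p - 1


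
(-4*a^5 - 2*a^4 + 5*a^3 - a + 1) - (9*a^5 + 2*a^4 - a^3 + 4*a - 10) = -13*a^5 - 4*a^4 + 6*a^3 - 5*a + 11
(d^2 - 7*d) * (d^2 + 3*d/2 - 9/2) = d^4 - 11*d^3/2 - 15*d^2 + 63*d/2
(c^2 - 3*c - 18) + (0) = c^2 - 3*c - 18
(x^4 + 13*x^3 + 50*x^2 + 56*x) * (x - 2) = x^5 + 11*x^4 + 24*x^3 - 44*x^2 - 112*x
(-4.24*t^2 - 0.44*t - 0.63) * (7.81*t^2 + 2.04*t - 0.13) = -33.1144*t^4 - 12.086*t^3 - 5.2667*t^2 - 1.228*t + 0.0819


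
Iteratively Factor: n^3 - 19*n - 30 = (n - 5)*(n^2 + 5*n + 6) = (n - 5)*(n + 2)*(n + 3)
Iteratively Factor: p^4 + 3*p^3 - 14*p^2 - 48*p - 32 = (p + 1)*(p^3 + 2*p^2 - 16*p - 32) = (p + 1)*(p + 2)*(p^2 - 16) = (p + 1)*(p + 2)*(p + 4)*(p - 4)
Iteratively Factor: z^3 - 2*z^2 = (z - 2)*(z^2) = z*(z - 2)*(z)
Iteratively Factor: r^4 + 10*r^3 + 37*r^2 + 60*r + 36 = (r + 3)*(r^3 + 7*r^2 + 16*r + 12) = (r + 3)^2*(r^2 + 4*r + 4) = (r + 2)*(r + 3)^2*(r + 2)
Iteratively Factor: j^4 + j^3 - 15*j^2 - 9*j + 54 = (j - 2)*(j^3 + 3*j^2 - 9*j - 27) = (j - 2)*(j + 3)*(j^2 - 9) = (j - 2)*(j + 3)^2*(j - 3)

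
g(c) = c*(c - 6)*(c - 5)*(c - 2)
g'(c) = c*(c - 6)*(c - 5) + c*(c - 6)*(c - 2) + c*(c - 5)*(c - 2) + (c - 6)*(c - 5)*(c - 2) = 4*c^3 - 39*c^2 + 104*c - 60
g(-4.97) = 3788.71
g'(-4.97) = -2031.27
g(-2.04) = 466.49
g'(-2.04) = -468.42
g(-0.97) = 119.88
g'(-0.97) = -201.23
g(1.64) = -8.65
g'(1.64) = 23.31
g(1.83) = -4.11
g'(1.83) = 24.23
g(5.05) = -0.73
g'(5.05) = -14.25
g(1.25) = -16.70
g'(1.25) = 16.88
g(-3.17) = 1227.84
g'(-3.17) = -909.01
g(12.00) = 5040.00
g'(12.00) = 2484.00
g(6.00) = 0.00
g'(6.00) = 24.00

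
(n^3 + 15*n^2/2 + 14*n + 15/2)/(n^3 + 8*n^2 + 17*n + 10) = (n + 3/2)/(n + 2)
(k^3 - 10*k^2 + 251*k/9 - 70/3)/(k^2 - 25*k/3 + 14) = k - 5/3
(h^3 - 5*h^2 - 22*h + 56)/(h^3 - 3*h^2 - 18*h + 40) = (h - 7)/(h - 5)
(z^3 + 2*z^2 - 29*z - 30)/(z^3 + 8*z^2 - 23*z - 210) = (z + 1)/(z + 7)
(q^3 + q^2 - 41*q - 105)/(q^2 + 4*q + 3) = (q^2 - 2*q - 35)/(q + 1)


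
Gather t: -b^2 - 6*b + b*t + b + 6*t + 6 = -b^2 - 5*b + t*(b + 6) + 6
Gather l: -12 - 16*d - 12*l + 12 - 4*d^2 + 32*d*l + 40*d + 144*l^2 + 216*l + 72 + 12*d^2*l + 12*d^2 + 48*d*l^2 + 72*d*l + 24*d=8*d^2 + 48*d + l^2*(48*d + 144) + l*(12*d^2 + 104*d + 204) + 72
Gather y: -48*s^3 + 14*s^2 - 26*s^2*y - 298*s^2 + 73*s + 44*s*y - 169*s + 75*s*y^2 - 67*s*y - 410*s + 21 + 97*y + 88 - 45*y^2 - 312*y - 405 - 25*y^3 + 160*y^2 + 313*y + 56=-48*s^3 - 284*s^2 - 506*s - 25*y^3 + y^2*(75*s + 115) + y*(-26*s^2 - 23*s + 98) - 240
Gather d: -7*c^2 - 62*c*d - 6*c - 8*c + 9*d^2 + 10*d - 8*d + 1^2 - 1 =-7*c^2 - 14*c + 9*d^2 + d*(2 - 62*c)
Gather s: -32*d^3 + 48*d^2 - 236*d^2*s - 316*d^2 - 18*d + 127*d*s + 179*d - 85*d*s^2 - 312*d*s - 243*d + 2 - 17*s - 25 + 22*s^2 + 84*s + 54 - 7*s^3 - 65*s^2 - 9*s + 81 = -32*d^3 - 268*d^2 - 82*d - 7*s^3 + s^2*(-85*d - 43) + s*(-236*d^2 - 185*d + 58) + 112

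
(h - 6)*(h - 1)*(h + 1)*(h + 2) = h^4 - 4*h^3 - 13*h^2 + 4*h + 12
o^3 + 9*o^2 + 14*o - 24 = (o - 1)*(o + 4)*(o + 6)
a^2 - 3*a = a*(a - 3)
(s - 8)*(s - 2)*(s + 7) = s^3 - 3*s^2 - 54*s + 112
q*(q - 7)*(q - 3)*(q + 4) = q^4 - 6*q^3 - 19*q^2 + 84*q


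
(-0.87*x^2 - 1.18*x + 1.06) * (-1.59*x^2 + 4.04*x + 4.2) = 1.3833*x^4 - 1.6386*x^3 - 10.1066*x^2 - 0.6736*x + 4.452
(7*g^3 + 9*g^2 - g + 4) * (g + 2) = 7*g^4 + 23*g^3 + 17*g^2 + 2*g + 8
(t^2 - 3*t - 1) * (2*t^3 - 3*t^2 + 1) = 2*t^5 - 9*t^4 + 7*t^3 + 4*t^2 - 3*t - 1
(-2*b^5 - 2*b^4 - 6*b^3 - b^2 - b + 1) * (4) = -8*b^5 - 8*b^4 - 24*b^3 - 4*b^2 - 4*b + 4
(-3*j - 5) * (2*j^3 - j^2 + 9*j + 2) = -6*j^4 - 7*j^3 - 22*j^2 - 51*j - 10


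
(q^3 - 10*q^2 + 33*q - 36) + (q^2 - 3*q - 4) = q^3 - 9*q^2 + 30*q - 40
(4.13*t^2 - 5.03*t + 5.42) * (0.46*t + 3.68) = 1.8998*t^3 + 12.8846*t^2 - 16.0172*t + 19.9456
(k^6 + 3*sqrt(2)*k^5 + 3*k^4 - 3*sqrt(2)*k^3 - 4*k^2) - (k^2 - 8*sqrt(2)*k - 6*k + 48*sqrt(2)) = k^6 + 3*sqrt(2)*k^5 + 3*k^4 - 3*sqrt(2)*k^3 - 5*k^2 + 6*k + 8*sqrt(2)*k - 48*sqrt(2)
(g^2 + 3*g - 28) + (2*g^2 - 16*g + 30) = 3*g^2 - 13*g + 2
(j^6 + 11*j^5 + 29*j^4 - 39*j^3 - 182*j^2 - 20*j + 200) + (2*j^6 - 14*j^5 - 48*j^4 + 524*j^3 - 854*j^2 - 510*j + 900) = 3*j^6 - 3*j^5 - 19*j^4 + 485*j^3 - 1036*j^2 - 530*j + 1100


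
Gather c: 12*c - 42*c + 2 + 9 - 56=-30*c - 45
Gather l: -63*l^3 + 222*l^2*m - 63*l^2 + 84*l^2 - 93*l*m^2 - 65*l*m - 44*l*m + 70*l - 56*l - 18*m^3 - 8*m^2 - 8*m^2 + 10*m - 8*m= -63*l^3 + l^2*(222*m + 21) + l*(-93*m^2 - 109*m + 14) - 18*m^3 - 16*m^2 + 2*m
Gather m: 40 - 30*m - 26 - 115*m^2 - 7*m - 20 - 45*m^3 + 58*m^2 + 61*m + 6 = -45*m^3 - 57*m^2 + 24*m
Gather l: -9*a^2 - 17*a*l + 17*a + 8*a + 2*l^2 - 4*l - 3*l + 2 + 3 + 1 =-9*a^2 + 25*a + 2*l^2 + l*(-17*a - 7) + 6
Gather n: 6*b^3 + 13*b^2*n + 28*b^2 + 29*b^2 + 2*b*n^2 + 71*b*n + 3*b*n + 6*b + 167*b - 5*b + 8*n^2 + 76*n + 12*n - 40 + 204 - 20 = 6*b^3 + 57*b^2 + 168*b + n^2*(2*b + 8) + n*(13*b^2 + 74*b + 88) + 144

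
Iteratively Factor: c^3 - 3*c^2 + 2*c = (c)*(c^2 - 3*c + 2) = c*(c - 1)*(c - 2)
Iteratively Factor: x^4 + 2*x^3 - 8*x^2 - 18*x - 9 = (x + 1)*(x^3 + x^2 - 9*x - 9) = (x + 1)*(x + 3)*(x^2 - 2*x - 3) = (x + 1)^2*(x + 3)*(x - 3)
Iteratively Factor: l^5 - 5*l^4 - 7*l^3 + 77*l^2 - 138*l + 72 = (l + 4)*(l^4 - 9*l^3 + 29*l^2 - 39*l + 18) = (l - 3)*(l + 4)*(l^3 - 6*l^2 + 11*l - 6) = (l - 3)*(l - 1)*(l + 4)*(l^2 - 5*l + 6) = (l - 3)*(l - 2)*(l - 1)*(l + 4)*(l - 3)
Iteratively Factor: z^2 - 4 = (z + 2)*(z - 2)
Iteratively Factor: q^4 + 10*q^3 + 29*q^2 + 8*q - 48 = (q + 4)*(q^3 + 6*q^2 + 5*q - 12) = (q + 4)^2*(q^2 + 2*q - 3) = (q - 1)*(q + 4)^2*(q + 3)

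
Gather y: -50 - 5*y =-5*y - 50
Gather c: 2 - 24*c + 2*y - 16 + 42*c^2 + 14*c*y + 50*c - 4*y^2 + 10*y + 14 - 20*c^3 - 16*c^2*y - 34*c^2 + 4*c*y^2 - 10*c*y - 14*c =-20*c^3 + c^2*(8 - 16*y) + c*(4*y^2 + 4*y + 12) - 4*y^2 + 12*y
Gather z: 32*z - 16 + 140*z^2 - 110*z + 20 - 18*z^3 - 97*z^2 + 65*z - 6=-18*z^3 + 43*z^2 - 13*z - 2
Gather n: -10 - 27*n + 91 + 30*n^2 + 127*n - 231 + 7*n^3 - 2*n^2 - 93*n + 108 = 7*n^3 + 28*n^2 + 7*n - 42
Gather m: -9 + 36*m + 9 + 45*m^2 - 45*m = 45*m^2 - 9*m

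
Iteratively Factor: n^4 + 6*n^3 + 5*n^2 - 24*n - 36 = (n + 3)*(n^3 + 3*n^2 - 4*n - 12) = (n - 2)*(n + 3)*(n^2 + 5*n + 6) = (n - 2)*(n + 3)^2*(n + 2)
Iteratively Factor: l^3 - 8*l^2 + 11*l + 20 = (l - 4)*(l^2 - 4*l - 5) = (l - 4)*(l + 1)*(l - 5)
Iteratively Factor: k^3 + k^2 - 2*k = (k + 2)*(k^2 - k) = k*(k + 2)*(k - 1)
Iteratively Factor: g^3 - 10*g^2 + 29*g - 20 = (g - 5)*(g^2 - 5*g + 4) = (g - 5)*(g - 4)*(g - 1)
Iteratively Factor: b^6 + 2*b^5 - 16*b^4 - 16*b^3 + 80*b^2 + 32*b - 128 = (b + 2)*(b^5 - 16*b^3 + 16*b^2 + 48*b - 64) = (b - 2)*(b + 2)*(b^4 + 2*b^3 - 12*b^2 - 8*b + 32) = (b - 2)*(b + 2)*(b + 4)*(b^3 - 2*b^2 - 4*b + 8) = (b - 2)^2*(b + 2)*(b + 4)*(b^2 - 4) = (b - 2)^3*(b + 2)*(b + 4)*(b + 2)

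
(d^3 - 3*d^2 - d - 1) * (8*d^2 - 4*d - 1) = 8*d^5 - 28*d^4 + 3*d^3 - d^2 + 5*d + 1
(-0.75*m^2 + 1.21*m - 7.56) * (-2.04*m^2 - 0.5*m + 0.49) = 1.53*m^4 - 2.0934*m^3 + 14.4499*m^2 + 4.3729*m - 3.7044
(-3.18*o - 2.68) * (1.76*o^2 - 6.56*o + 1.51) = -5.5968*o^3 + 16.144*o^2 + 12.779*o - 4.0468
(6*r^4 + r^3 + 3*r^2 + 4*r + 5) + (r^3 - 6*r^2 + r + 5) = 6*r^4 + 2*r^3 - 3*r^2 + 5*r + 10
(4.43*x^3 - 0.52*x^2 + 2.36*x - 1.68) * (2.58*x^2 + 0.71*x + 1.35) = 11.4294*x^5 + 1.8037*x^4 + 11.7001*x^3 - 3.3608*x^2 + 1.9932*x - 2.268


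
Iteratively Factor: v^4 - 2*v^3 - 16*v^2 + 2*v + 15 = (v - 1)*(v^3 - v^2 - 17*v - 15) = (v - 1)*(v + 3)*(v^2 - 4*v - 5) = (v - 1)*(v + 1)*(v + 3)*(v - 5)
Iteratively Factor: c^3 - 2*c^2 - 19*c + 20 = (c - 5)*(c^2 + 3*c - 4) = (c - 5)*(c - 1)*(c + 4)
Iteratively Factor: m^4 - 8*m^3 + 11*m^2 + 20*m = (m)*(m^3 - 8*m^2 + 11*m + 20) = m*(m + 1)*(m^2 - 9*m + 20) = m*(m - 5)*(m + 1)*(m - 4)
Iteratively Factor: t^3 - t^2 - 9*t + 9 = (t + 3)*(t^2 - 4*t + 3) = (t - 3)*(t + 3)*(t - 1)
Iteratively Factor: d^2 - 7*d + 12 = (d - 4)*(d - 3)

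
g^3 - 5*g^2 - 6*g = g*(g - 6)*(g + 1)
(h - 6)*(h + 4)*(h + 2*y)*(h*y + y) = h^4*y + 2*h^3*y^2 - h^3*y - 2*h^2*y^2 - 26*h^2*y - 52*h*y^2 - 24*h*y - 48*y^2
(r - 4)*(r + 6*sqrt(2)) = r^2 - 4*r + 6*sqrt(2)*r - 24*sqrt(2)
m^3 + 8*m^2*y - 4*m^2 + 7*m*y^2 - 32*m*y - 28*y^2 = (m - 4)*(m + y)*(m + 7*y)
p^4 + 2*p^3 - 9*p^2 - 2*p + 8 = (p - 2)*(p - 1)*(p + 1)*(p + 4)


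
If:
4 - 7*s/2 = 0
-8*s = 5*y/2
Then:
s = 8/7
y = -128/35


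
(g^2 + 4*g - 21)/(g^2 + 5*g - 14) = (g - 3)/(g - 2)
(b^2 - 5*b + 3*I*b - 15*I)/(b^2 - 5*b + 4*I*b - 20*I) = (b + 3*I)/(b + 4*I)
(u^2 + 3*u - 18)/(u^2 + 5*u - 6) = (u - 3)/(u - 1)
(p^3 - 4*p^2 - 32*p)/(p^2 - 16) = p*(p - 8)/(p - 4)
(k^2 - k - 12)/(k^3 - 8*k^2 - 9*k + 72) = (k - 4)/(k^2 - 11*k + 24)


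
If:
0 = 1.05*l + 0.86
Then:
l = -0.82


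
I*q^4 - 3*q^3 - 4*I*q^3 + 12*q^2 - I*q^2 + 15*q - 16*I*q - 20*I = (q - 5)*(q - I)*(q + 4*I)*(I*q + I)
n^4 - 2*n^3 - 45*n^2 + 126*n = n*(n - 6)*(n - 3)*(n + 7)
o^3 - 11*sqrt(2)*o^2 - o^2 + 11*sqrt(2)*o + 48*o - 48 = (o - 1)*(o - 8*sqrt(2))*(o - 3*sqrt(2))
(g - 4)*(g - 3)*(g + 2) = g^3 - 5*g^2 - 2*g + 24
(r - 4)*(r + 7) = r^2 + 3*r - 28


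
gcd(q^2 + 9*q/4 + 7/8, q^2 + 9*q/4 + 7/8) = q^2 + 9*q/4 + 7/8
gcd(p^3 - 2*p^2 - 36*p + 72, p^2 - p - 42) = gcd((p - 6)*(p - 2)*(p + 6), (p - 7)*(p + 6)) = p + 6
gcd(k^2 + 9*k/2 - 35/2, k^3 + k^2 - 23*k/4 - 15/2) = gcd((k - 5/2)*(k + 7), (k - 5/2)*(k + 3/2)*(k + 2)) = k - 5/2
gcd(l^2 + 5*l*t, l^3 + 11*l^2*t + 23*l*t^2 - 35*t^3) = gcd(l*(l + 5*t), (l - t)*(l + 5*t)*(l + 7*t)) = l + 5*t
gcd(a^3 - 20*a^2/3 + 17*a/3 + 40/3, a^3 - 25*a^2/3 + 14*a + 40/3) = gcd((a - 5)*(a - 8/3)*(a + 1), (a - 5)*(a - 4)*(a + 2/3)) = a - 5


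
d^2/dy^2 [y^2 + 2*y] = 2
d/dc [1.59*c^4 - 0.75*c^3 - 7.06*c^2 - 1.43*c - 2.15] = 6.36*c^3 - 2.25*c^2 - 14.12*c - 1.43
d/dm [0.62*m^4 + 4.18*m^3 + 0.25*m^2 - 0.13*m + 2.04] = 2.48*m^3 + 12.54*m^2 + 0.5*m - 0.13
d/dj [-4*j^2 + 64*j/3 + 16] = 64/3 - 8*j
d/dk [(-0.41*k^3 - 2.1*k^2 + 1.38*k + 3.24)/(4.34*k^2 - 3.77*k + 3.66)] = (-1.7794*k^4 + 3.0914*k^3 - 2.574*k^2 - 43.4952*k + 17.2656)/(18.8356*k^4 - 32.7236*k^3 + 45.9817*k^2 - 27.5964*k + 13.3956)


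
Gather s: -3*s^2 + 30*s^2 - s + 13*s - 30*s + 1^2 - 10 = 27*s^2 - 18*s - 9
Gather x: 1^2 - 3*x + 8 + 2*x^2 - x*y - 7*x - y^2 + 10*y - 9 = 2*x^2 + x*(-y - 10) - y^2 + 10*y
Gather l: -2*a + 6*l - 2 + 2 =-2*a + 6*l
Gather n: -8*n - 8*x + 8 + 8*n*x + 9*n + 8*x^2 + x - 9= n*(8*x + 1) + 8*x^2 - 7*x - 1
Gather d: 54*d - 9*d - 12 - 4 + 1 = 45*d - 15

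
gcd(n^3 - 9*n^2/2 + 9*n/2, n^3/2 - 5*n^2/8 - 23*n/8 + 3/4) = n - 3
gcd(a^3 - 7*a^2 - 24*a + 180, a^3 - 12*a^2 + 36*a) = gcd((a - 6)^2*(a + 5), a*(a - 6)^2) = a^2 - 12*a + 36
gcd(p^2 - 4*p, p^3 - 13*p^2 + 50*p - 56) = p - 4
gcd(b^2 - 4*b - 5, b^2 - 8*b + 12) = 1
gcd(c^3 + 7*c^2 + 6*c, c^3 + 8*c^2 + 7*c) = c^2 + c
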